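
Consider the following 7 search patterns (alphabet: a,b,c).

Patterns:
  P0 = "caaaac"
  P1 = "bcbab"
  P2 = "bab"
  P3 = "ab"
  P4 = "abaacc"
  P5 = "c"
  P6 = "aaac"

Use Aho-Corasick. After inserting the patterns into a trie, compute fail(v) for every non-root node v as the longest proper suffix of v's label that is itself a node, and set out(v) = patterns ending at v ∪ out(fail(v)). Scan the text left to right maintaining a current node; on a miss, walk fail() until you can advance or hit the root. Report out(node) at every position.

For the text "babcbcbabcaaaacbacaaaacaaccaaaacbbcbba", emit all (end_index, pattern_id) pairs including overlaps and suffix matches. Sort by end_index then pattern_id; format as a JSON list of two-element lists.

Build:
Trie nodes:
  0='ε' goto a→14 b→7 c→1
  1='c' goto a→2  [P5 ends]
  2='ca' goto a→3
  3='caa' goto a→4
  4='caaa' goto a→5
  5='caaaa' goto c→6
  6='caaaac' goto ·  [P0 ends]
  7='b' goto a→12 c→8
  8='bc' goto b→9
  9='bcb' goto a→10
  10='bcba' goto b→11
  11='bcbab' goto ·  [P1 ends]
  12='ba' goto b→13
  13='bab' goto ·  [P2 ends]
  14='a' goto a→20 b→15
  15='ab' goto a→16  [P3 ends]
  16='aba' goto a→17
  17='abaa' goto c→18
  18='abaac' goto c→19
  19='abaacc' goto ·  [P4 ends]
  20='aa' goto a→21
  21='aaa' goto c→22
  22='aaac' goto ·  [P6 ends]

BFS fail/out derivation:
  fail(1) 'c': from fail(0)=0 chase 'c': 0 ⇒ 0;  out={5}∪out(0)={5}
  fail(7) 'b': from fail(0)=0 chase 'b': 0 ⇒ 0;  out=∅∪out(0)=∅
  fail(14) 'a': from fail(0)=0 chase 'a': 0 ⇒ 0;  out=∅∪out(0)=∅
  fail(2) 'ca': from fail(1)=0 chase 'a': 0 ⇒ 14;  out=∅∪out(14)=∅
  fail(8) 'bc': from fail(7)=0 chase 'c': 0 ⇒ 1;  out=∅∪out(1)={5}
  fail(12) 'ba': from fail(7)=0 chase 'a': 0 ⇒ 14;  out=∅∪out(14)=∅
  fail(15) 'ab': from fail(14)=0 chase 'b': 0 ⇒ 7;  out={3}∪out(7)={3}
  fail(20) 'aa': from fail(14)=0 chase 'a': 0 ⇒ 14;  out=∅∪out(14)=∅
  fail(3) 'caa': from fail(2)=14 chase 'a': 14 ⇒ 20;  out=∅∪out(20)=∅
  fail(9) 'bcb': from fail(8)=1 chase 'b': 1→0 ⇒ 7;  out=∅∪out(7)=∅
  fail(13) 'bab': from fail(12)=14 chase 'b': 14 ⇒ 15;  out={2}∪out(15)={2,3}
  fail(16) 'aba': from fail(15)=7 chase 'a': 7 ⇒ 12;  out=∅∪out(12)=∅
  fail(21) 'aaa': from fail(20)=14 chase 'a': 14 ⇒ 20;  out=∅∪out(20)=∅
  fail(4) 'caaa': from fail(3)=20 chase 'a': 20 ⇒ 21;  out=∅∪out(21)=∅
  fail(10) 'bcba': from fail(9)=7 chase 'a': 7 ⇒ 12;  out=∅∪out(12)=∅
  fail(17) 'abaa': from fail(16)=12 chase 'a': 12→14 ⇒ 20;  out=∅∪out(20)=∅
  fail(22) 'aaac': from fail(21)=20 chase 'c': 20→14→0 ⇒ 1;  out={6}∪out(1)={5,6}
  fail(5) 'caaaa': from fail(4)=21 chase 'a': 21→20 ⇒ 21;  out=∅∪out(21)=∅
  fail(11) 'bcbab': from fail(10)=12 chase 'b': 12 ⇒ 13;  out={1}∪out(13)={1,2,3}
  fail(18) 'abaac': from fail(17)=20 chase 'c': 20→14→0 ⇒ 1;  out=∅∪out(1)={5}
  fail(6) 'caaaac': from fail(5)=21 chase 'c': 21 ⇒ 22;  out={0}∪out(22)={0,5,6}
  fail(19) 'abaacc': from fail(18)=1 chase 'c': 1→0 ⇒ 1;  out={4}∪out(1)={4,5}

Text stream:
pos 0 'b': at 7
pos 1 'a': at 12
pos 2 'b': at 13  ** P2@[0:2],P3@[1:2]
pos 3 'c': at 8 ·f  ** P5@[3:3]
pos 4 'b': at 9
pos 5 'c': at 8 ·f  ** P5@[5:5]
pos 6 'b': at 9
pos 7 'a': at 10
pos 8 'b': at 11  ** P1@[4:8],P2@[6:8],P3@[7:8]
pos 9 'c': at 8 ·f  ** P5@[9:9]
pos 10 'a': at 2 ·f
pos 11 'a': at 3
pos 12 'a': at 4
pos 13 'a': at 5
pos 14 'c': at 6  ** P0@[9:14],P5@[14:14],P6@[11:14]
pos 15 'b': at 7 ·f
pos 16 'a': at 12
pos 17 'c': at 1 ·f  ** P5@[17:17]
pos 18 'a': at 2
pos 19 'a': at 3
pos 20 'a': at 4
pos 21 'a': at 5
pos 22 'c': at 6  ** P0@[17:22],P5@[22:22],P6@[19:22]
pos 23 'a': at 2 ·f
pos 24 'a': at 3
pos 25 'c': at 1 ·f  ** P5@[25:25]
pos 26 'c': at 1 ·f  ** P5@[26:26]
pos 27 'a': at 2
pos 28 'a': at 3
pos 29 'a': at 4
pos 30 'a': at 5
pos 31 'c': at 6  ** P0@[26:31],P5@[31:31],P6@[28:31]
pos 32 'b': at 7 ·f
pos 33 'b': at 7 ·f
pos 34 'c': at 8  ** P5@[34:34]
pos 35 'b': at 9
pos 36 'b': at 7 ·f
pos 37 'a': at 12

All matches (sorted): [[2,2],[2,3],[3,5],[5,5],[8,1],[8,2],[8,3],[9,5],[14,0],[14,5],[14,6],[17,5],[22,0],[22,5],[22,6],[25,5],[26,5],[31,0],[31,5],[31,6],[34,5]]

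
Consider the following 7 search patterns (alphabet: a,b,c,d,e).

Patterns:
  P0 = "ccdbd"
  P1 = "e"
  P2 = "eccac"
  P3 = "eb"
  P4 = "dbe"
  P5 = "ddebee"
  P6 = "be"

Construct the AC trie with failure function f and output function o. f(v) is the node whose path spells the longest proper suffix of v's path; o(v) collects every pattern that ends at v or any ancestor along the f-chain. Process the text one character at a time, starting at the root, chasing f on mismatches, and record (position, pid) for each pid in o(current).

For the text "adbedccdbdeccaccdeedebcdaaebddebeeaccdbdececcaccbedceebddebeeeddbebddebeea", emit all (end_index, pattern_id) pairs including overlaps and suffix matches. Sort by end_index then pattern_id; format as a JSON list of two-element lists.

Build automaton:
Trie (insert patterns):
  0='ε' goto b→20 c→1 d→12 e→6
  1='c' goto c→2
  2='cc' goto d→3
  3='ccd' goto b→4
  4='ccdb' goto d→5
  5='ccdbd' goto ·  [P0 ends]
  6='e' goto b→11 c→7  [P1 ends]
  7='ec' goto c→8
  8='ecc' goto a→9
  9='ecca' goto c→10
  10='eccac' goto ·  [P2 ends]
  11='eb' goto ·  [P3 ends]
  12='d' goto b→13 d→15
  13='db' goto e→14
  14='dbe' goto ·  [P4 ends]
  15='dd' goto e→16
  16='dde' goto b→17
  17='ddeb' goto e→18
  18='ddebe' goto e→19
  19='ddebee' goto ·  [P5 ends]
  20='b' goto e→21
  21='be' goto ·  [P6 ends]

Failure links (BFS by depth):
  n1('c'): parent n0 fail=0; on 'c' 0 → fail=0;  out ∅∪∅=∅
  n6('e'): parent n0 fail=0; on 'e' 0 → fail=0;  out {1}∪∅={1}
  n12('d'): parent n0 fail=0; on 'd' 0 → fail=0;  out ∅∪∅=∅
  n20('b'): parent n0 fail=0; on 'b' 0 → fail=0;  out ∅∪∅=∅
  n2('cc'): parent n1 fail=0; on 'c' 0 → fail=1;  out ∅∪∅=∅
  n7('ec'): parent n6 fail=0; on 'c' 0 → fail=1;  out ∅∪∅=∅
  n11('eb'): parent n6 fail=0; on 'b' 0 → fail=20;  out {3}∪∅={3}
  n13('db'): parent n12 fail=0; on 'b' 0 → fail=20;  out ∅∪∅=∅
  n15('dd'): parent n12 fail=0; on 'd' 0 → fail=12;  out ∅∪∅=∅
  n21('be'): parent n20 fail=0; on 'e' 0 → fail=6;  out {6}∪{1}={1,6}
  n3('ccd'): parent n2 fail=1; on 'd' 1→0 → fail=12;  out ∅∪∅=∅
  n8('ecc'): parent n7 fail=1; on 'c' 1 → fail=2;  out ∅∪∅=∅
  n14('dbe'): parent n13 fail=20; on 'e' 20 → fail=21;  out {4}∪{1,6}={1,4,6}
  n16('dde'): parent n15 fail=12; on 'e' 12→0 → fail=6;  out ∅∪{1}={1}
  n4('ccdb'): parent n3 fail=12; on 'b' 12 → fail=13;  out ∅∪∅=∅
  n9('ecca'): parent n8 fail=2; on 'a' 2→1→0 → fail=0;  out ∅∪∅=∅
  n17('ddeb'): parent n16 fail=6; on 'b' 6 → fail=11;  out ∅∪{3}={3}
  n5('ccdbd'): parent n4 fail=13; on 'd' 13→20→0 → fail=12;  out {0}∪∅={0}
  n10('eccac'): parent n9 fail=0; on 'c' 0 → fail=1;  out {2}∪∅={2}
  n18('ddebe'): parent n17 fail=11; on 'e' 11→20 → fail=21;  out ∅∪{1,6}={1,6}
  n19('ddebee'): parent n18 fail=21; on 'e' 21→6→0 → fail=6;  out {5}∪{1}={1,5}

Text stream:
[0] read 'a'  n0⇒n0
[1] read 'd'  n0⇒n12
[2] read 'b'  n12⇒n13
[3] read 'e'  n13⇒n14  emit P1@[3:3],P4@[1:3],P6@[2:3]
[4] read 'd'  n14⇒n12 (via fail)
[5] read 'c'  n12⇒n1 (via fail)
[6] read 'c'  n1⇒n2
[7] read 'd'  n2⇒n3
[8] read 'b'  n3⇒n4
[9] read 'd'  n4⇒n5  emit P0@[5:9]
[10] read 'e'  n5⇒n6 (via fail)  emit P1@[10:10]
[11] read 'c'  n6⇒n7
[12] read 'c'  n7⇒n8
[13] read 'a'  n8⇒n9
[14] read 'c'  n9⇒n10  emit P2@[10:14]
[15] read 'c'  n10⇒n2 (via fail)
[16] read 'd'  n2⇒n3
[17] read 'e'  n3⇒n6 (via fail)  emit P1@[17:17]
[18] read 'e'  n6⇒n6 (via fail)  emit P1@[18:18]
[19] read 'd'  n6⇒n12 (via fail)
[20] read 'e'  n12⇒n6 (via fail)  emit P1@[20:20]
[21] read 'b'  n6⇒n11  emit P3@[20:21]
[22] read 'c'  n11⇒n1 (via fail)
[23] read 'd'  n1⇒n12 (via fail)
[24] read 'a'  n12⇒n0 (via fail)
[25] read 'a'  n0⇒n0
[26] read 'e'  n0⇒n6  emit P1@[26:26]
[27] read 'b'  n6⇒n11  emit P3@[26:27]
[28] read 'd'  n11⇒n12 (via fail)
[29] read 'd'  n12⇒n15
[30] read 'e'  n15⇒n16  emit P1@[30:30]
[31] read 'b'  n16⇒n17  emit P3@[30:31]
[32] read 'e'  n17⇒n18  emit P1@[32:32],P6@[31:32]
[33] read 'e'  n18⇒n19  emit P1@[33:33],P5@[28:33]
[34] read 'a'  n19⇒n0 (via fail)
[35] read 'c'  n0⇒n1
[36] read 'c'  n1⇒n2
[37] read 'd'  n2⇒n3
[38] read 'b'  n3⇒n4
[39] read 'd'  n4⇒n5  emit P0@[35:39]
[40] read 'e'  n5⇒n6 (via fail)  emit P1@[40:40]
[41] read 'c'  n6⇒n7
[42] read 'e'  n7⇒n6 (via fail)  emit P1@[42:42]
[43] read 'c'  n6⇒n7
[44] read 'c'  n7⇒n8
[45] read 'a'  n8⇒n9
[46] read 'c'  n9⇒n10  emit P2@[42:46]
[47] read 'c'  n10⇒n2 (via fail)
[48] read 'b'  n2⇒n20 (via fail)
[49] read 'e'  n20⇒n21  emit P1@[49:49],P6@[48:49]
[50] read 'd'  n21⇒n12 (via fail)
[51] read 'c'  n12⇒n1 (via fail)
[52] read 'e'  n1⇒n6 (via fail)  emit P1@[52:52]
[53] read 'e'  n6⇒n6 (via fail)  emit P1@[53:53]
[54] read 'b'  n6⇒n11  emit P3@[53:54]
[55] read 'd'  n11⇒n12 (via fail)
[56] read 'd'  n12⇒n15
[57] read 'e'  n15⇒n16  emit P1@[57:57]
[58] read 'b'  n16⇒n17  emit P3@[57:58]
[59] read 'e'  n17⇒n18  emit P1@[59:59],P6@[58:59]
[60] read 'e'  n18⇒n19  emit P1@[60:60],P5@[55:60]
[61] read 'e'  n19⇒n6 (via fail)  emit P1@[61:61]
[62] read 'd'  n6⇒n12 (via fail)
[63] read 'd'  n12⇒n15
[64] read 'b'  n15⇒n13 (via fail)
[65] read 'e'  n13⇒n14  emit P1@[65:65],P4@[63:65],P6@[64:65]
[66] read 'b'  n14⇒n11 (via fail)  emit P3@[65:66]
[67] read 'd'  n11⇒n12 (via fail)
[68] read 'd'  n12⇒n15
[69] read 'e'  n15⇒n16  emit P1@[69:69]
[70] read 'b'  n16⇒n17  emit P3@[69:70]
[71] read 'e'  n17⇒n18  emit P1@[71:71],P6@[70:71]
[72] read 'e'  n18⇒n19  emit P1@[72:72],P5@[67:72]
[73] read 'a'  n19⇒n0 (via fail)

All matches (sorted): [[3,1],[3,4],[3,6],[9,0],[10,1],[14,2],[17,1],[18,1],[20,1],[21,3],[26,1],[27,3],[30,1],[31,3],[32,1],[32,6],[33,1],[33,5],[39,0],[40,1],[42,1],[46,2],[49,1],[49,6],[52,1],[53,1],[54,3],[57,1],[58,3],[59,1],[59,6],[60,1],[60,5],[61,1],[65,1],[65,4],[65,6],[66,3],[69,1],[70,3],[71,1],[71,6],[72,1],[72,5]]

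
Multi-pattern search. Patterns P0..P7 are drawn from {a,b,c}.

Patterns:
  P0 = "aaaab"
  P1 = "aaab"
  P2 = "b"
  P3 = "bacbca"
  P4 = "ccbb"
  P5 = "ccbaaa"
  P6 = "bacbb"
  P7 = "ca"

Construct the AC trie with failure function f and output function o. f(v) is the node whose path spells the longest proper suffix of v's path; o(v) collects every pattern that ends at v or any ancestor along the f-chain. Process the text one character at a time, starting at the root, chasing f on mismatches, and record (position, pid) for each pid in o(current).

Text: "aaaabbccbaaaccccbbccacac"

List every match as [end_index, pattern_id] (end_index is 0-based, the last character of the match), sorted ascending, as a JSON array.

Construct AC machine:
Trie (insert patterns):
  n0 'ε': a→1 b→7 c→13
  n1 'a': a→2
  n2 'aa': a→3
  n3 'aaa': a→4 b→6
  n4 'aaaa': b→5
  n5 'aaaab': ·  [P0 ends]
  n6 'aaab': ·  [P1 ends]
  n7 'b': a→8  [P2 ends]
  n8 'ba': c→9
  n9 'bac': b→10
  n10 'bacb': b→20 c→11
  n11 'bacbc': a→12
  n12 'bacbca': ·  [P3 ends]
  n13 'c': a→21 c→14
  n14 'cc': b→15
  n15 'ccb': a→17 b→16
  n16 'ccbb': ·  [P4 ends]
  n17 'ccba': a→18
  n18 'ccbaa': a→19
  n19 'ccbaaa': ·  [P5 ends]
  n20 'bacbb': ·  [P6 ends]
  n21 'ca': ·  [P7 ends]

BFS fail/out derivation:
  n1('a'): parent n0 fail=0; on 'a' 0 → fail=0;  out ∅∪∅=∅
  n7('b'): parent n0 fail=0; on 'b' 0 → fail=0;  out {2}∪∅={2}
  n13('c'): parent n0 fail=0; on 'c' 0 → fail=0;  out ∅∪∅=∅
  n2('aa'): parent n1 fail=0; on 'a' 0 → fail=1;  out ∅∪∅=∅
  n8('ba'): parent n7 fail=0; on 'a' 0 → fail=1;  out ∅∪∅=∅
  n14('cc'): parent n13 fail=0; on 'c' 0 → fail=13;  out ∅∪∅=∅
  n21('ca'): parent n13 fail=0; on 'a' 0 → fail=1;  out {7}∪∅={7}
  n3('aaa'): parent n2 fail=1; on 'a' 1 → fail=2;  out ∅∪∅=∅
  n9('bac'): parent n8 fail=1; on 'c' 1→0 → fail=13;  out ∅∪∅=∅
  n15('ccb'): parent n14 fail=13; on 'b' 13→0 → fail=7;  out ∅∪{2}={2}
  n4('aaaa'): parent n3 fail=2; on 'a' 2 → fail=3;  out ∅∪∅=∅
  n6('aaab'): parent n3 fail=2; on 'b' 2→1→0 → fail=7;  out {1}∪{2}={1,2}
  n10('bacb'): parent n9 fail=13; on 'b' 13→0 → fail=7;  out ∅∪{2}={2}
  n16('ccbb'): parent n15 fail=7; on 'b' 7→0 → fail=7;  out {4}∪{2}={2,4}
  n17('ccba'): parent n15 fail=7; on 'a' 7 → fail=8;  out ∅∪∅=∅
  n5('aaaab'): parent n4 fail=3; on 'b' 3 → fail=6;  out {0}∪{1,2}={0,1,2}
  n11('bacbc'): parent n10 fail=7; on 'c' 7→0 → fail=13;  out ∅∪∅=∅
  n18('ccbaa'): parent n17 fail=8; on 'a' 8→1 → fail=2;  out ∅∪∅=∅
  n20('bacbb'): parent n10 fail=7; on 'b' 7→0 → fail=7;  out {6}∪{2}={2,6}
  n12('bacbca'): parent n11 fail=13; on 'a' 13 → fail=21;  out {3}∪{7}={3,7}
  n19('ccbaaa'): parent n18 fail=2; on 'a' 2 → fail=3;  out {5}∪∅={5}

Run:
i=0 'a': node 0→1
i=1 'a': node 1→2
i=2 'a': node 2→3
i=3 'a': node 3→4
i=4 'b': node 4→5  → match P0@[0:4],P1@[1:4],P2@[4:4]
i=5 'b': node 5→7 (fail-walked)  → match P2@[5:5]
i=6 'c': node 7→13 (fail-walked)
i=7 'c': node 13→14
i=8 'b': node 14→15  → match P2@[8:8]
i=9 'a': node 15→17
i=10 'a': node 17→18
i=11 'a': node 18→19  → match P5@[6:11]
i=12 'c': node 19→13 (fail-walked)
i=13 'c': node 13→14
i=14 'c': node 14→14 (fail-walked)
i=15 'c': node 14→14 (fail-walked)
i=16 'b': node 14→15  → match P2@[16:16]
i=17 'b': node 15→16  → match P2@[17:17],P4@[14:17]
i=18 'c': node 16→13 (fail-walked)
i=19 'c': node 13→14
i=20 'a': node 14→21 (fail-walked)  → match P7@[19:20]
i=21 'c': node 21→13 (fail-walked)
i=22 'a': node 13→21  → match P7@[21:22]
i=23 'c': node 21→13 (fail-walked)

Result: [[4,0],[4,1],[4,2],[5,2],[8,2],[11,5],[16,2],[17,2],[17,4],[20,7],[22,7]]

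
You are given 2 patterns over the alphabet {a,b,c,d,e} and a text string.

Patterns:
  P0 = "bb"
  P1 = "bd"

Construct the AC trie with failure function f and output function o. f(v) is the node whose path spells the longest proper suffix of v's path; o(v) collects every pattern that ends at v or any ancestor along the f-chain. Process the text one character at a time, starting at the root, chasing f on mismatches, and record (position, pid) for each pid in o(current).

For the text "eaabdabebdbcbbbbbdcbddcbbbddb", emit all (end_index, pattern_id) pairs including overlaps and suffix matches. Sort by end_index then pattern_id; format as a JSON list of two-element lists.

Build automaton:
Trie (insert patterns):
  0='ε' goto b→1
  1='b' goto b→2 d→3
  2='bb' goto ·  [P0 ends]
  3='bd' goto ·  [P1 ends]

Failure links (BFS by depth):
  fail(1) 'b': from fail(0)=0 chase 'b': 0 ⇒ 0;  out=∅∪out(0)=∅
  fail(2) 'bb': from fail(1)=0 chase 'b': 0 ⇒ 1;  out={0}∪out(1)={0}
  fail(3) 'bd': from fail(1)=0 chase 'd': 0 ⇒ 0;  out={1}∪out(0)={1}

Text stream:
i=0 'e': node 0→0
i=1 'a': node 0→0
i=2 'a': node 0→0
i=3 'b': node 0→1
i=4 'd': node 1→3  → match P1@[3:4]
i=5 'a': node 3→0 (fail-walked)
i=6 'b': node 0→1
i=7 'e': node 1→0 (fail-walked)
i=8 'b': node 0→1
i=9 'd': node 1→3  → match P1@[8:9]
i=10 'b': node 3→1 (fail-walked)
i=11 'c': node 1→0 (fail-walked)
i=12 'b': node 0→1
i=13 'b': node 1→2  → match P0@[12:13]
i=14 'b': node 2→2 (fail-walked)  → match P0@[13:14]
i=15 'b': node 2→2 (fail-walked)  → match P0@[14:15]
i=16 'b': node 2→2 (fail-walked)  → match P0@[15:16]
i=17 'd': node 2→3 (fail-walked)  → match P1@[16:17]
i=18 'c': node 3→0 (fail-walked)
i=19 'b': node 0→1
i=20 'd': node 1→3  → match P1@[19:20]
i=21 'd': node 3→0 (fail-walked)
i=22 'c': node 0→0
i=23 'b': node 0→1
i=24 'b': node 1→2  → match P0@[23:24]
i=25 'b': node 2→2 (fail-walked)  → match P0@[24:25]
i=26 'd': node 2→3 (fail-walked)  → match P1@[25:26]
i=27 'd': node 3→0 (fail-walked)
i=28 'b': node 0→1

All matches (sorted): [[4,1],[9,1],[13,0],[14,0],[15,0],[16,0],[17,1],[20,1],[24,0],[25,0],[26,1]]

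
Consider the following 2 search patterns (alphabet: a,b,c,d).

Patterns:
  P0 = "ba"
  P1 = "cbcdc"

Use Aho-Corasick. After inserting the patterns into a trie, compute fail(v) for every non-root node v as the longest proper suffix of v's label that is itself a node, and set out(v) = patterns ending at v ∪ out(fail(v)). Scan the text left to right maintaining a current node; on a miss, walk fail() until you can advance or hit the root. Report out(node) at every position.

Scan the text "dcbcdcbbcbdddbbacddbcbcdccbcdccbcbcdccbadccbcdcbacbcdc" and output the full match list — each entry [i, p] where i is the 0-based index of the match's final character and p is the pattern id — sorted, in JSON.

Build automaton:
Trie nodes:
  0='ε' goto b→1 c→3
  1='b' goto a→2
  2='ba' goto ·  [P0 ends]
  3='c' goto b→4
  4='cb' goto c→5
  5='cbc' goto d→6
  6='cbcd' goto c→7
  7='cbcdc' goto ·  [P1 ends]

Failure links (BFS by depth):
  fail(1) 'b': from fail(0)=0 chase 'b': 0 ⇒ 0;  out=∅∪out(0)=∅
  fail(3) 'c': from fail(0)=0 chase 'c': 0 ⇒ 0;  out=∅∪out(0)=∅
  fail(2) 'ba': from fail(1)=0 chase 'a': 0 ⇒ 0;  out={0}∪out(0)={0}
  fail(4) 'cb': from fail(3)=0 chase 'b': 0 ⇒ 1;  out=∅∪out(1)=∅
  fail(5) 'cbc': from fail(4)=1 chase 'c': 1→0 ⇒ 3;  out=∅∪out(3)=∅
  fail(6) 'cbcd': from fail(5)=3 chase 'd': 3→0 ⇒ 0;  out=∅∪out(0)=∅
  fail(7) 'cbcdc': from fail(6)=0 chase 'c': 0 ⇒ 3;  out={1}∪out(3)={1}

Scan:
[0] read 'd'  n0⇒n0
[1] read 'c'  n0⇒n3
[2] read 'b'  n3⇒n4
[3] read 'c'  n4⇒n5
[4] read 'd'  n5⇒n6
[5] read 'c'  n6⇒n7  → match P1@[1:5]
[6] read 'b'  n7⇒n4 (via fail)
[7] read 'b'  n4⇒n1 (via fail)
[8] read 'c'  n1⇒n3 (via fail)
[9] read 'b'  n3⇒n4
[10] read 'd'  n4⇒n0 (via fail)
[11] read 'd'  n0⇒n0
[12] read 'd'  n0⇒n0
[13] read 'b'  n0⇒n1
[14] read 'b'  n1⇒n1 (via fail)
[15] read 'a'  n1⇒n2  → match P0@[14:15]
[16] read 'c'  n2⇒n3 (via fail)
[17] read 'd'  n3⇒n0 (via fail)
[18] read 'd'  n0⇒n0
[19] read 'b'  n0⇒n1
[20] read 'c'  n1⇒n3 (via fail)
[21] read 'b'  n3⇒n4
[22] read 'c'  n4⇒n5
[23] read 'd'  n5⇒n6
[24] read 'c'  n6⇒n7  → match P1@[20:24]
[25] read 'c'  n7⇒n3 (via fail)
[26] read 'b'  n3⇒n4
[27] read 'c'  n4⇒n5
[28] read 'd'  n5⇒n6
[29] read 'c'  n6⇒n7  → match P1@[25:29]
[30] read 'c'  n7⇒n3 (via fail)
[31] read 'b'  n3⇒n4
[32] read 'c'  n4⇒n5
[33] read 'b'  n5⇒n4 (via fail)
[34] read 'c'  n4⇒n5
[35] read 'd'  n5⇒n6
[36] read 'c'  n6⇒n7  → match P1@[32:36]
[37] read 'c'  n7⇒n3 (via fail)
[38] read 'b'  n3⇒n4
[39] read 'a'  n4⇒n2 (via fail)  → match P0@[38:39]
[40] read 'd'  n2⇒n0 (via fail)
[41] read 'c'  n0⇒n3
[42] read 'c'  n3⇒n3 (via fail)
[43] read 'b'  n3⇒n4
[44] read 'c'  n4⇒n5
[45] read 'd'  n5⇒n6
[46] read 'c'  n6⇒n7  → match P1@[42:46]
[47] read 'b'  n7⇒n4 (via fail)
[48] read 'a'  n4⇒n2 (via fail)  → match P0@[47:48]
[49] read 'c'  n2⇒n3 (via fail)
[50] read 'b'  n3⇒n4
[51] read 'c'  n4⇒n5
[52] read 'd'  n5⇒n6
[53] read 'c'  n6⇒n7  → match P1@[49:53]

All matches (sorted): [[5,1],[15,0],[24,1],[29,1],[36,1],[39,0],[46,1],[48,0],[53,1]]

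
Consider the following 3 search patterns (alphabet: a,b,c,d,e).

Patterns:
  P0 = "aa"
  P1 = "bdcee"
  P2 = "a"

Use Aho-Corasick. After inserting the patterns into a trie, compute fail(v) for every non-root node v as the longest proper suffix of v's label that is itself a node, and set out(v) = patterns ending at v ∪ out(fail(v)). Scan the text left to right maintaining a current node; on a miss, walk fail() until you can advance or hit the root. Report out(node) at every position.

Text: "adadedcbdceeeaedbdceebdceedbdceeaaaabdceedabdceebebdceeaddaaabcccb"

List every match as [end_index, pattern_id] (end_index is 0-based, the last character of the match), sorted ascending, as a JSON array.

Build automaton:
Trie (insert patterns):
  0='ε' goto a→1 b→3
  1='a' goto a→2  [P2 ends]
  2='aa' goto ·  [P0 ends]
  3='b' goto d→4
  4='bd' goto c→5
  5='bdc' goto e→6
  6='bdce' goto e→7
  7='bdcee' goto ·  [P1 ends]

Failure links (BFS by depth):
  n1('a'): parent n0 fail=0; on 'a' 0 → fail=0;  out {2}∪∅={2}
  n3('b'): parent n0 fail=0; on 'b' 0 → fail=0;  out ∅∪∅=∅
  n2('aa'): parent n1 fail=0; on 'a' 0 → fail=1;  out {0}∪{2}={0,2}
  n4('bd'): parent n3 fail=0; on 'd' 0 → fail=0;  out ∅∪∅=∅
  n5('bdc'): parent n4 fail=0; on 'c' 0 → fail=0;  out ∅∪∅=∅
  n6('bdce'): parent n5 fail=0; on 'e' 0 → fail=0;  out ∅∪∅=∅
  n7('bdcee'): parent n6 fail=0; on 'e' 0 → fail=0;  out {1}∪∅={1}

Run:
[0] read 'a'  n0⇒n1  → match P2@[0:0]
[1] read 'd'  n1⇒n0 ·f
[2] read 'a'  n0⇒n1  → match P2@[2:2]
[3] read 'd'  n1⇒n0 ·f
[4] read 'e'  n0⇒n0
[5] read 'd'  n0⇒n0
[6] read 'c'  n0⇒n0
[7] read 'b'  n0⇒n3
[8] read 'd'  n3⇒n4
[9] read 'c'  n4⇒n5
[10] read 'e'  n5⇒n6
[11] read 'e'  n6⇒n7  → match P1@[7:11]
[12] read 'e'  n7⇒n0 ·f
[13] read 'a'  n0⇒n1  → match P2@[13:13]
[14] read 'e'  n1⇒n0 ·f
[15] read 'd'  n0⇒n0
[16] read 'b'  n0⇒n3
[17] read 'd'  n3⇒n4
[18] read 'c'  n4⇒n5
[19] read 'e'  n5⇒n6
[20] read 'e'  n6⇒n7  → match P1@[16:20]
[21] read 'b'  n7⇒n3 ·f
[22] read 'd'  n3⇒n4
[23] read 'c'  n4⇒n5
[24] read 'e'  n5⇒n6
[25] read 'e'  n6⇒n7  → match P1@[21:25]
[26] read 'd'  n7⇒n0 ·f
[27] read 'b'  n0⇒n3
[28] read 'd'  n3⇒n4
[29] read 'c'  n4⇒n5
[30] read 'e'  n5⇒n6
[31] read 'e'  n6⇒n7  → match P1@[27:31]
[32] read 'a'  n7⇒n1 ·f  → match P2@[32:32]
[33] read 'a'  n1⇒n2  → match P0@[32:33],P2@[33:33]
[34] read 'a'  n2⇒n2 ·f  → match P0@[33:34],P2@[34:34]
[35] read 'a'  n2⇒n2 ·f  → match P0@[34:35],P2@[35:35]
[36] read 'b'  n2⇒n3 ·f
[37] read 'd'  n3⇒n4
[38] read 'c'  n4⇒n5
[39] read 'e'  n5⇒n6
[40] read 'e'  n6⇒n7  → match P1@[36:40]
[41] read 'd'  n7⇒n0 ·f
[42] read 'a'  n0⇒n1  → match P2@[42:42]
[43] read 'b'  n1⇒n3 ·f
[44] read 'd'  n3⇒n4
[45] read 'c'  n4⇒n5
[46] read 'e'  n5⇒n6
[47] read 'e'  n6⇒n7  → match P1@[43:47]
[48] read 'b'  n7⇒n3 ·f
[49] read 'e'  n3⇒n0 ·f
[50] read 'b'  n0⇒n3
[51] read 'd'  n3⇒n4
[52] read 'c'  n4⇒n5
[53] read 'e'  n5⇒n6
[54] read 'e'  n6⇒n7  → match P1@[50:54]
[55] read 'a'  n7⇒n1 ·f  → match P2@[55:55]
[56] read 'd'  n1⇒n0 ·f
[57] read 'd'  n0⇒n0
[58] read 'a'  n0⇒n1  → match P2@[58:58]
[59] read 'a'  n1⇒n2  → match P0@[58:59],P2@[59:59]
[60] read 'a'  n2⇒n2 ·f  → match P0@[59:60],P2@[60:60]
[61] read 'b'  n2⇒n3 ·f
[62] read 'c'  n3⇒n0 ·f
[63] read 'c'  n0⇒n0
[64] read 'c'  n0⇒n0
[65] read 'b'  n0⇒n3

Result: [[0,2],[2,2],[11,1],[13,2],[20,1],[25,1],[31,1],[32,2],[33,0],[33,2],[34,0],[34,2],[35,0],[35,2],[40,1],[42,2],[47,1],[54,1],[55,2],[58,2],[59,0],[59,2],[60,0],[60,2]]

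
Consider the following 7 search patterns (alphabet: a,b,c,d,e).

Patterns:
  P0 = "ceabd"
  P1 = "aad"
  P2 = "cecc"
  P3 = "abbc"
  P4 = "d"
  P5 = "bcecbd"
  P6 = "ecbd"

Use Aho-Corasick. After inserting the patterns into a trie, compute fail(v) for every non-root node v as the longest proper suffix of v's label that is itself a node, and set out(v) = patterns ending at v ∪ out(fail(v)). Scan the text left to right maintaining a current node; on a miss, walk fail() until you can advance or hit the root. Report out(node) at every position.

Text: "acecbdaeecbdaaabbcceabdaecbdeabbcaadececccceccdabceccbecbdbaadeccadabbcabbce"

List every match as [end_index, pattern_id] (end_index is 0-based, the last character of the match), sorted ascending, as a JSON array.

Build automaton:
Trie (insert patterns):
  n0 'ε': a→6 b→15 c→1 d→14 e→21
  n1 'c': e→2
  n2 'ce': a→3 c→9
  n3 'cea': b→4
  n4 'ceab': d→5
  n5 'ceabd': ·  ←P0
  n6 'a': a→7 b→11
  n7 'aa': d→8
  n8 'aad': ·  ←P1
  n9 'cec': c→10
  n10 'cecc': ·  ←P2
  n11 'ab': b→12
  n12 'abb': c→13
  n13 'abbc': ·  ←P3
  n14 'd': ·  ←P4
  n15 'b': c→16
  n16 'bc': e→17
  n17 'bce': c→18
  n18 'bcec': b→19
  n19 'bcecb': d→20
  n20 'bcecbd': ·  ←P5
  n21 'e': c→22
  n22 'ec': b→23
  n23 'ecb': d→24
  n24 'ecbd': ·  ←P6

BFS fail/out derivation:
  n1('c'): parent n0 fail=0; on 'c' 0 → fail=0;  out ∅∪∅=∅
  n6('a'): parent n0 fail=0; on 'a' 0 → fail=0;  out ∅∪∅=∅
  n14('d'): parent n0 fail=0; on 'd' 0 → fail=0;  out {4}∪∅={4}
  n15('b'): parent n0 fail=0; on 'b' 0 → fail=0;  out ∅∪∅=∅
  n21('e'): parent n0 fail=0; on 'e' 0 → fail=0;  out ∅∪∅=∅
  n2('ce'): parent n1 fail=0; on 'e' 0 → fail=21;  out ∅∪∅=∅
  n7('aa'): parent n6 fail=0; on 'a' 0 → fail=6;  out ∅∪∅=∅
  n11('ab'): parent n6 fail=0; on 'b' 0 → fail=15;  out ∅∪∅=∅
  n16('bc'): parent n15 fail=0; on 'c' 0 → fail=1;  out ∅∪∅=∅
  n22('ec'): parent n21 fail=0; on 'c' 0 → fail=1;  out ∅∪∅=∅
  n3('cea'): parent n2 fail=21; on 'a' 21→0 → fail=6;  out ∅∪∅=∅
  n8('aad'): parent n7 fail=6; on 'd' 6→0 → fail=14;  out {1}∪{4}={1,4}
  n9('cec'): parent n2 fail=21; on 'c' 21 → fail=22;  out ∅∪∅=∅
  n12('abb'): parent n11 fail=15; on 'b' 15→0 → fail=15;  out ∅∪∅=∅
  n17('bce'): parent n16 fail=1; on 'e' 1 → fail=2;  out ∅∪∅=∅
  n23('ecb'): parent n22 fail=1; on 'b' 1→0 → fail=15;  out ∅∪∅=∅
  n4('ceab'): parent n3 fail=6; on 'b' 6 → fail=11;  out ∅∪∅=∅
  n10('cecc'): parent n9 fail=22; on 'c' 22→1→0 → fail=1;  out {2}∪∅={2}
  n13('abbc'): parent n12 fail=15; on 'c' 15 → fail=16;  out {3}∪∅={3}
  n18('bcec'): parent n17 fail=2; on 'c' 2 → fail=9;  out ∅∪∅=∅
  n24('ecbd'): parent n23 fail=15; on 'd' 15→0 → fail=14;  out {6}∪{4}={4,6}
  n5('ceabd'): parent n4 fail=11; on 'd' 11→15→0 → fail=14;  out {0}∪{4}={0,4}
  n19('bcecb'): parent n18 fail=9; on 'b' 9→22 → fail=23;  out ∅∪∅=∅
  n20('bcecbd'): parent n19 fail=23; on 'd' 23 → fail=24;  out {5}∪{4,6}={4,5,6}

Scan:
[0] read 'a'  n0⇒n6
[1] read 'c'  n6⇒n1 ·f
[2] read 'e'  n1⇒n2
[3] read 'c'  n2⇒n9
[4] read 'b'  n9⇒n23 ·f
[5] read 'd'  n23⇒n24  ** P4@[5:5],P6@[2:5]
[6] read 'a'  n24⇒n6 ·f
[7] read 'e'  n6⇒n21 ·f
[8] read 'e'  n21⇒n21 ·f
[9] read 'c'  n21⇒n22
[10] read 'b'  n22⇒n23
[11] read 'd'  n23⇒n24  ** P4@[11:11],P6@[8:11]
[12] read 'a'  n24⇒n6 ·f
[13] read 'a'  n6⇒n7
[14] read 'a'  n7⇒n7 ·f
[15] read 'b'  n7⇒n11 ·f
[16] read 'b'  n11⇒n12
[17] read 'c'  n12⇒n13  ** P3@[14:17]
[18] read 'c'  n13⇒n1 ·f
[19] read 'e'  n1⇒n2
[20] read 'a'  n2⇒n3
[21] read 'b'  n3⇒n4
[22] read 'd'  n4⇒n5  ** P0@[18:22],P4@[22:22]
[23] read 'a'  n5⇒n6 ·f
[24] read 'e'  n6⇒n21 ·f
[25] read 'c'  n21⇒n22
[26] read 'b'  n22⇒n23
[27] read 'd'  n23⇒n24  ** P4@[27:27],P6@[24:27]
[28] read 'e'  n24⇒n21 ·f
[29] read 'a'  n21⇒n6 ·f
[30] read 'b'  n6⇒n11
[31] read 'b'  n11⇒n12
[32] read 'c'  n12⇒n13  ** P3@[29:32]
[33] read 'a'  n13⇒n6 ·f
[34] read 'a'  n6⇒n7
[35] read 'd'  n7⇒n8  ** P1@[33:35],P4@[35:35]
[36] read 'e'  n8⇒n21 ·f
[37] read 'c'  n21⇒n22
[38] read 'e'  n22⇒n2 ·f
[39] read 'c'  n2⇒n9
[40] read 'c'  n9⇒n10  ** P2@[37:40]
[41] read 'c'  n10⇒n1 ·f
[42] read 'c'  n1⇒n1 ·f
[43] read 'e'  n1⇒n2
[44] read 'c'  n2⇒n9
[45] read 'c'  n9⇒n10  ** P2@[42:45]
[46] read 'd'  n10⇒n14 ·f  ** P4@[46:46]
[47] read 'a'  n14⇒n6 ·f
[48] read 'b'  n6⇒n11
[49] read 'c'  n11⇒n16 ·f
[50] read 'e'  n16⇒n17
[51] read 'c'  n17⇒n18
[52] read 'c'  n18⇒n10 ·f  ** P2@[49:52]
[53] read 'b'  n10⇒n15 ·f
[54] read 'e'  n15⇒n21 ·f
[55] read 'c'  n21⇒n22
[56] read 'b'  n22⇒n23
[57] read 'd'  n23⇒n24  ** P4@[57:57],P6@[54:57]
[58] read 'b'  n24⇒n15 ·f
[59] read 'a'  n15⇒n6 ·f
[60] read 'a'  n6⇒n7
[61] read 'd'  n7⇒n8  ** P1@[59:61],P4@[61:61]
[62] read 'e'  n8⇒n21 ·f
[63] read 'c'  n21⇒n22
[64] read 'c'  n22⇒n1 ·f
[65] read 'a'  n1⇒n6 ·f
[66] read 'd'  n6⇒n14 ·f  ** P4@[66:66]
[67] read 'a'  n14⇒n6 ·f
[68] read 'b'  n6⇒n11
[69] read 'b'  n11⇒n12
[70] read 'c'  n12⇒n13  ** P3@[67:70]
[71] read 'a'  n13⇒n6 ·f
[72] read 'b'  n6⇒n11
[73] read 'b'  n11⇒n12
[74] read 'c'  n12⇒n13  ** P3@[71:74]
[75] read 'e'  n13⇒n17 ·f

Result: [[5,4],[5,6],[11,4],[11,6],[17,3],[22,0],[22,4],[27,4],[27,6],[32,3],[35,1],[35,4],[40,2],[45,2],[46,4],[52,2],[57,4],[57,6],[61,1],[61,4],[66,4],[70,3],[74,3]]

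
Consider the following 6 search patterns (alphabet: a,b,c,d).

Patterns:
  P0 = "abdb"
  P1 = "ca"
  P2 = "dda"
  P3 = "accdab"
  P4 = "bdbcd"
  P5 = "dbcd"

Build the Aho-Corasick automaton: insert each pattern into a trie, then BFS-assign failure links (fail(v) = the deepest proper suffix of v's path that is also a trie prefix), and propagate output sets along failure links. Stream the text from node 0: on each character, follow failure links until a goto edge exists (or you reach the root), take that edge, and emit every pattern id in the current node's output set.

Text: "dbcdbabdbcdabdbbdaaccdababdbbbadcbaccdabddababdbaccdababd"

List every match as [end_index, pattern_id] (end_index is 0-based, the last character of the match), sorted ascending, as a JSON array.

Build automaton:
Trie (insert patterns):
  n0 'ε': a→1 b→15 c→5 d→7
  n1 'a': b→2 c→10
  n2 'ab': d→3
  n3 'abd': b→4
  n4 'abdb': ·  ←P0
  n5 'c': a→6
  n6 'ca': ·  ←P1
  n7 'd': b→20 d→8
  n8 'dd': a→9
  n9 'dda': ·  ←P2
  n10 'ac': c→11
  n11 'acc': d→12
  n12 'accd': a→13
  n13 'accda': b→14
  n14 'accdab': ·  ←P3
  n15 'b': d→16
  n16 'bd': b→17
  n17 'bdb': c→18
  n18 'bdbc': d→19
  n19 'bdbcd': ·  ←P4
  n20 'db': c→21
  n21 'dbc': d→22
  n22 'dbcd': ·  ←P5

BFS fail/out derivation:
  fail(1) 'a': from fail(0)=0 chase 'a': 0 ⇒ 0;  out=∅∪out(0)=∅
  fail(5) 'c': from fail(0)=0 chase 'c': 0 ⇒ 0;  out=∅∪out(0)=∅
  fail(7) 'd': from fail(0)=0 chase 'd': 0 ⇒ 0;  out=∅∪out(0)=∅
  fail(15) 'b': from fail(0)=0 chase 'b': 0 ⇒ 0;  out=∅∪out(0)=∅
  fail(2) 'ab': from fail(1)=0 chase 'b': 0 ⇒ 15;  out=∅∪out(15)=∅
  fail(6) 'ca': from fail(5)=0 chase 'a': 0 ⇒ 1;  out={1}∪out(1)={1}
  fail(8) 'dd': from fail(7)=0 chase 'd': 0 ⇒ 7;  out=∅∪out(7)=∅
  fail(10) 'ac': from fail(1)=0 chase 'c': 0 ⇒ 5;  out=∅∪out(5)=∅
  fail(16) 'bd': from fail(15)=0 chase 'd': 0 ⇒ 7;  out=∅∪out(7)=∅
  fail(20) 'db': from fail(7)=0 chase 'b': 0 ⇒ 15;  out=∅∪out(15)=∅
  fail(3) 'abd': from fail(2)=15 chase 'd': 15 ⇒ 16;  out=∅∪out(16)=∅
  fail(9) 'dda': from fail(8)=7 chase 'a': 7→0 ⇒ 1;  out={2}∪out(1)={2}
  fail(11) 'acc': from fail(10)=5 chase 'c': 5→0 ⇒ 5;  out=∅∪out(5)=∅
  fail(17) 'bdb': from fail(16)=7 chase 'b': 7 ⇒ 20;  out=∅∪out(20)=∅
  fail(21) 'dbc': from fail(20)=15 chase 'c': 15→0 ⇒ 5;  out=∅∪out(5)=∅
  fail(4) 'abdb': from fail(3)=16 chase 'b': 16 ⇒ 17;  out={0}∪out(17)={0}
  fail(12) 'accd': from fail(11)=5 chase 'd': 5→0 ⇒ 7;  out=∅∪out(7)=∅
  fail(18) 'bdbc': from fail(17)=20 chase 'c': 20 ⇒ 21;  out=∅∪out(21)=∅
  fail(22) 'dbcd': from fail(21)=5 chase 'd': 5→0 ⇒ 7;  out={5}∪out(7)={5}
  fail(13) 'accda': from fail(12)=7 chase 'a': 7→0 ⇒ 1;  out=∅∪out(1)=∅
  fail(19) 'bdbcd': from fail(18)=21 chase 'd': 21 ⇒ 22;  out={4}∪out(22)={4,5}
  fail(14) 'accdab': from fail(13)=1 chase 'b': 1 ⇒ 2;  out={3}∪out(2)={3}

Text stream:
i=0 'd': node 0→7
i=1 'b': node 7→20
i=2 'c': node 20→21
i=3 'd': node 21→22  emit P5@[0:3]
i=4 'b': node 22→20 ·f
i=5 'a': node 20→1 ·f
i=6 'b': node 1→2
i=7 'd': node 2→3
i=8 'b': node 3→4  emit P0@[5:8]
i=9 'c': node 4→18 ·f
i=10 'd': node 18→19  emit P4@[6:10],P5@[7:10]
i=11 'a': node 19→1 ·f
i=12 'b': node 1→2
i=13 'd': node 2→3
i=14 'b': node 3→4  emit P0@[11:14]
i=15 'b': node 4→15 ·f
i=16 'd': node 15→16
i=17 'a': node 16→1 ·f
i=18 'a': node 1→1 ·f
i=19 'c': node 1→10
i=20 'c': node 10→11
i=21 'd': node 11→12
i=22 'a': node 12→13
i=23 'b': node 13→14  emit P3@[18:23]
i=24 'a': node 14→1 ·f
i=25 'b': node 1→2
i=26 'd': node 2→3
i=27 'b': node 3→4  emit P0@[24:27]
i=28 'b': node 4→15 ·f
i=29 'b': node 15→15 ·f
i=30 'a': node 15→1 ·f
i=31 'd': node 1→7 ·f
i=32 'c': node 7→5 ·f
i=33 'b': node 5→15 ·f
i=34 'a': node 15→1 ·f
i=35 'c': node 1→10
i=36 'c': node 10→11
i=37 'd': node 11→12
i=38 'a': node 12→13
i=39 'b': node 13→14  emit P3@[34:39]
i=40 'd': node 14→3 ·f
i=41 'd': node 3→8 ·f
i=42 'a': node 8→9  emit P2@[40:42]
i=43 'b': node 9→2 ·f
i=44 'a': node 2→1 ·f
i=45 'b': node 1→2
i=46 'd': node 2→3
i=47 'b': node 3→4  emit P0@[44:47]
i=48 'a': node 4→1 ·f
i=49 'c': node 1→10
i=50 'c': node 10→11
i=51 'd': node 11→12
i=52 'a': node 12→13
i=53 'b': node 13→14  emit P3@[48:53]
i=54 'a': node 14→1 ·f
i=55 'b': node 1→2
i=56 'd': node 2→3

Result: [[3,5],[8,0],[10,4],[10,5],[14,0],[23,3],[27,0],[39,3],[42,2],[47,0],[53,3]]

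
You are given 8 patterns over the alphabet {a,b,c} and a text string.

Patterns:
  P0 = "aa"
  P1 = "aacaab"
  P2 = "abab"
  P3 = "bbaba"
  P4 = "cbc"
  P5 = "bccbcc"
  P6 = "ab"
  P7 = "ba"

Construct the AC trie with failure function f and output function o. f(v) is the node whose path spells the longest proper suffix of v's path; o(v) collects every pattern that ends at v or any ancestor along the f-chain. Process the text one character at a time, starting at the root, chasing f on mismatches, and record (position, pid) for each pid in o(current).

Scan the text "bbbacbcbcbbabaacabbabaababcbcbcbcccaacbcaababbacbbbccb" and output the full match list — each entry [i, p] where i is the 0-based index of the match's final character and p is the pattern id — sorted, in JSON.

Construct AC machine:
Trie nodes:
  0='ε' goto a→1 b→10 c→15
  1='a' goto a→2 b→7
  2='aa' goto c→3  ←P0
  3='aac' goto a→4
  4='aaca' goto a→5
  5='aacaa' goto b→6
  6='aacaab' goto ·  ←P1
  7='ab' goto a→8  ←P6
  8='aba' goto b→9
  9='abab' goto ·  ←P2
  10='b' goto a→23 b→11 c→18
  11='bb' goto a→12
  12='bba' goto b→13
  13='bbab' goto a→14
  14='bbaba' goto ·  ←P3
  15='c' goto b→16
  16='cb' goto c→17
  17='cbc' goto ·  ←P4
  18='bc' goto c→19
  19='bcc' goto b→20
  20='bccb' goto c→21
  21='bccbc' goto c→22
  22='bccbcc' goto ·  ←P5
  23='ba' goto ·  ←P7

BFS fail/out derivation:
  fail(1) 'a': from fail(0)=0 chase 'a': 0 ⇒ 0;  out=∅∪out(0)=∅
  fail(10) 'b': from fail(0)=0 chase 'b': 0 ⇒ 0;  out=∅∪out(0)=∅
  fail(15) 'c': from fail(0)=0 chase 'c': 0 ⇒ 0;  out=∅∪out(0)=∅
  fail(2) 'aa': from fail(1)=0 chase 'a': 0 ⇒ 1;  out={0}∪out(1)={0}
  fail(7) 'ab': from fail(1)=0 chase 'b': 0 ⇒ 10;  out={6}∪out(10)={6}
  fail(11) 'bb': from fail(10)=0 chase 'b': 0 ⇒ 10;  out=∅∪out(10)=∅
  fail(16) 'cb': from fail(15)=0 chase 'b': 0 ⇒ 10;  out=∅∪out(10)=∅
  fail(18) 'bc': from fail(10)=0 chase 'c': 0 ⇒ 15;  out=∅∪out(15)=∅
  fail(23) 'ba': from fail(10)=0 chase 'a': 0 ⇒ 1;  out={7}∪out(1)={7}
  fail(3) 'aac': from fail(2)=1 chase 'c': 1→0 ⇒ 15;  out=∅∪out(15)=∅
  fail(8) 'aba': from fail(7)=10 chase 'a': 10 ⇒ 23;  out=∅∪out(23)={7}
  fail(12) 'bba': from fail(11)=10 chase 'a': 10 ⇒ 23;  out=∅∪out(23)={7}
  fail(17) 'cbc': from fail(16)=10 chase 'c': 10 ⇒ 18;  out={4}∪out(18)={4}
  fail(19) 'bcc': from fail(18)=15 chase 'c': 15→0 ⇒ 15;  out=∅∪out(15)=∅
  fail(4) 'aaca': from fail(3)=15 chase 'a': 15→0 ⇒ 1;  out=∅∪out(1)=∅
  fail(9) 'abab': from fail(8)=23 chase 'b': 23→1 ⇒ 7;  out={2}∪out(7)={2,6}
  fail(13) 'bbab': from fail(12)=23 chase 'b': 23→1 ⇒ 7;  out=∅∪out(7)={6}
  fail(20) 'bccb': from fail(19)=15 chase 'b': 15 ⇒ 16;  out=∅∪out(16)=∅
  fail(5) 'aacaa': from fail(4)=1 chase 'a': 1 ⇒ 2;  out=∅∪out(2)={0}
  fail(14) 'bbaba': from fail(13)=7 chase 'a': 7 ⇒ 8;  out={3}∪out(8)={3,7}
  fail(21) 'bccbc': from fail(20)=16 chase 'c': 16 ⇒ 17;  out=∅∪out(17)={4}
  fail(6) 'aacaab': from fail(5)=2 chase 'b': 2→1 ⇒ 7;  out={1}∪out(7)={1,6}
  fail(22) 'bccbcc': from fail(21)=17 chase 'c': 17→18 ⇒ 19;  out={5}∪out(19)={5}

Text stream:
pos 0 'b': at 10
pos 1 'b': at 11
pos 2 'b': at 11 ·f
pos 3 'a': at 12  → match P7@[2:3]
pos 4 'c': at 15 ·f
pos 5 'b': at 16
pos 6 'c': at 17  → match P4@[4:6]
pos 7 'b': at 16 ·f
pos 8 'c': at 17  → match P4@[6:8]
pos 9 'b': at 16 ·f
pos 10 'b': at 11 ·f
pos 11 'a': at 12  → match P7@[10:11]
pos 12 'b': at 13  → match P6@[11:12]
pos 13 'a': at 14  → match P3@[9:13],P7@[12:13]
pos 14 'a': at 2 ·f  → match P0@[13:14]
pos 15 'c': at 3
pos 16 'a': at 4
pos 17 'b': at 7 ·f  → match P6@[16:17]
pos 18 'b': at 11 ·f
pos 19 'a': at 12  → match P7@[18:19]
pos 20 'b': at 13  → match P6@[19:20]
pos 21 'a': at 14  → match P3@[17:21],P7@[20:21]
pos 22 'a': at 2 ·f  → match P0@[21:22]
pos 23 'b': at 7 ·f  → match P6@[22:23]
pos 24 'a': at 8  → match P7@[23:24]
pos 25 'b': at 9  → match P2@[22:25],P6@[24:25]
pos 26 'c': at 18 ·f
pos 27 'b': at 16 ·f
pos 28 'c': at 17  → match P4@[26:28]
pos 29 'b': at 16 ·f
pos 30 'c': at 17  → match P4@[28:30]
pos 31 'b': at 16 ·f
pos 32 'c': at 17  → match P4@[30:32]
pos 33 'c': at 19 ·f
pos 34 'c': at 15 ·f
pos 35 'a': at 1 ·f
pos 36 'a': at 2  → match P0@[35:36]
pos 37 'c': at 3
pos 38 'b': at 16 ·f
pos 39 'c': at 17  → match P4@[37:39]
pos 40 'a': at 1 ·f
pos 41 'a': at 2  → match P0@[40:41]
pos 42 'b': at 7 ·f  → match P6@[41:42]
pos 43 'a': at 8  → match P7@[42:43]
pos 44 'b': at 9  → match P2@[41:44],P6@[43:44]
pos 45 'b': at 11 ·f
pos 46 'a': at 12  → match P7@[45:46]
pos 47 'c': at 15 ·f
pos 48 'b': at 16
pos 49 'b': at 11 ·f
pos 50 'b': at 11 ·f
pos 51 'c': at 18 ·f
pos 52 'c': at 19
pos 53 'b': at 20

Result: [[3,7],[6,4],[8,4],[11,7],[12,6],[13,3],[13,7],[14,0],[17,6],[19,7],[20,6],[21,3],[21,7],[22,0],[23,6],[24,7],[25,2],[25,6],[28,4],[30,4],[32,4],[36,0],[39,4],[41,0],[42,6],[43,7],[44,2],[44,6],[46,7]]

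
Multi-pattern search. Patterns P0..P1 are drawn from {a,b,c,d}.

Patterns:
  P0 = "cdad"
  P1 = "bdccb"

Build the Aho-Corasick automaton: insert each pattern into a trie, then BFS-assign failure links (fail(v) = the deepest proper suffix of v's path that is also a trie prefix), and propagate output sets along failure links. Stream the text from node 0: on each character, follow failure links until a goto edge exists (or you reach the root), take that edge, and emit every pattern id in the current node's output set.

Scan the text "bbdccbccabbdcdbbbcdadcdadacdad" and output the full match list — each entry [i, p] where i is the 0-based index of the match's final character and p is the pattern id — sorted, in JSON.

Construct AC machine:
Trie nodes:
  0='ε' goto b→5 c→1
  1='c' goto d→2
  2='cd' goto a→3
  3='cda' goto d→4
  4='cdad' goto ·  [P0 ends]
  5='b' goto d→6
  6='bd' goto c→7
  7='bdc' goto c→8
  8='bdcc' goto b→9
  9='bdccb' goto ·  [P1 ends]

Failure links (BFS by depth):
  fail(1) 'c': from fail(0)=0 chase 'c': 0 ⇒ 0;  out=∅∪out(0)=∅
  fail(5) 'b': from fail(0)=0 chase 'b': 0 ⇒ 0;  out=∅∪out(0)=∅
  fail(2) 'cd': from fail(1)=0 chase 'd': 0 ⇒ 0;  out=∅∪out(0)=∅
  fail(6) 'bd': from fail(5)=0 chase 'd': 0 ⇒ 0;  out=∅∪out(0)=∅
  fail(3) 'cda': from fail(2)=0 chase 'a': 0 ⇒ 0;  out=∅∪out(0)=∅
  fail(7) 'bdc': from fail(6)=0 chase 'c': 0 ⇒ 1;  out=∅∪out(1)=∅
  fail(4) 'cdad': from fail(3)=0 chase 'd': 0 ⇒ 0;  out={0}∪out(0)={0}
  fail(8) 'bdcc': from fail(7)=1 chase 'c': 1→0 ⇒ 1;  out=∅∪out(1)=∅
  fail(9) 'bdccb': from fail(8)=1 chase 'b': 1→0 ⇒ 5;  out={1}∪out(5)={1}

Run:
pos 0 'b': at 5
pos 1 'b': at 5 ·f
pos 2 'd': at 6
pos 3 'c': at 7
pos 4 'c': at 8
pos 5 'b': at 9  → match P1@[1:5]
pos 6 'c': at 1 ·f
pos 7 'c': at 1 ·f
pos 8 'a': at 0 ·f
pos 9 'b': at 5
pos 10 'b': at 5 ·f
pos 11 'd': at 6
pos 12 'c': at 7
pos 13 'd': at 2 ·f
pos 14 'b': at 5 ·f
pos 15 'b': at 5 ·f
pos 16 'b': at 5 ·f
pos 17 'c': at 1 ·f
pos 18 'd': at 2
pos 19 'a': at 3
pos 20 'd': at 4  → match P0@[17:20]
pos 21 'c': at 1 ·f
pos 22 'd': at 2
pos 23 'a': at 3
pos 24 'd': at 4  → match P0@[21:24]
pos 25 'a': at 0 ·f
pos 26 'c': at 1
pos 27 'd': at 2
pos 28 'a': at 3
pos 29 'd': at 4  → match P0@[26:29]

All matches (sorted): [[5,1],[20,0],[24,0],[29,0]]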